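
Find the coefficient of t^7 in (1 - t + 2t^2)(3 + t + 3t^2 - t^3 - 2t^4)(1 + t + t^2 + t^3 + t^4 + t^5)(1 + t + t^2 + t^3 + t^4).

43

(1 - t + 2t^2) has coefficients 1,-1,2 for degrees 0…2.
(3 + t + 3t^2 - t^3 - 2t^4) has coefficients 3,1,3,-1,-2,0,0,0 for degrees 0…7.
Multiplying by (1 + t + t^2 + t^3 + t^4 + t^5) gives running coefficients 3,4,7,6,4,4,1,0 for degrees 0…7.
Finally multiplying by (1 + t + t^2 + t^3 + t^4), the product of all factors after the first has coefficients 3,7,14,20,24,25,22,15 for degrees 0…7.
[t^7] = 1·15 − 1·22 + 2·25 = 43.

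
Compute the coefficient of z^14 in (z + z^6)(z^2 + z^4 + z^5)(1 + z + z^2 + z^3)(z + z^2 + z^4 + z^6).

(z + z^6) has coefficients 0,1,0,0,0,0,1 for degrees 0…6.
(z^2 + z^4 + z^5) has coefficients 0,0,1,0,1,1,0,0,0,0,0,0,0,0,0 for degrees 0…14.
Multiplying by (1 + z + z^2 + z^3) gives running coefficients 0,0,1,1,2,3,2,2,1,0,0,0,0,0,0 for degrees 0…14.
Finally multiplying by (z + z^2 + z^4 + z^6), the product of all factors after the first has coefficients 0,0,0,1,2,3,6,6,7,7,5,5,3,2,1 for degrees 0…14.
[z^14] = 1·2 + 1·7 = 9.

9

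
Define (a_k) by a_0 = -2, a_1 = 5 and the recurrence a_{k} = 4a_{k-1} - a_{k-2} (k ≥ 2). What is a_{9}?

224453

The ordinary generating function has denominator 1 - 4q + q^2.
Iterating the recurrence: a_0,…,a_{9} = -2, 5, 22, 83, 310, 1157, 4318, 16115, 60142, 224453.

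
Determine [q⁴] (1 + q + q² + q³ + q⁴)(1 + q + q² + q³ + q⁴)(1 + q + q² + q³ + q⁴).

15

(1 + q + q² + q³ + q⁴) has coefficients 1,1,1,1,1 for degrees 0…4.
(1 + q + q² + q³ + q⁴) has coefficients 1,1,1,1,1 for degrees 0…4.
Finally multiplying by (1 + q + q² + q³ + q⁴), the product of all factors after the first has coefficients 1,2,3,4,5 for degrees 0…4.
[q⁴] = 1·5 + 1·4 + 1·3 + 1·2 + 1·1 = 15.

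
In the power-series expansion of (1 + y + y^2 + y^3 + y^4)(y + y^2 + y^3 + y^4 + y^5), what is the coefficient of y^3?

3

(1 + y + y^2 + y^3 + y^4) has coefficients 1,1,1,1 for degrees 0…3.
(y + y^2 + y^3 + y^4 + y^5) has coefficients 0,1,1,1 for degrees 0…3.
[y^3] = 1·1 + 1·1 + 1·1 + 1·0 = 3.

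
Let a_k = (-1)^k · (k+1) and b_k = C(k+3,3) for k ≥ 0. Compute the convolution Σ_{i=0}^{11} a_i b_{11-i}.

112

The convolution is the t^11 coefficient of A(t)B(t).
Σ = 1·364 − 2·286 + 3·220 − 4·165 + 5·120 − 6·84 + 7·56 − 8·35 + 9·20 − 10·10 + 11·4 − 12·1 = 112.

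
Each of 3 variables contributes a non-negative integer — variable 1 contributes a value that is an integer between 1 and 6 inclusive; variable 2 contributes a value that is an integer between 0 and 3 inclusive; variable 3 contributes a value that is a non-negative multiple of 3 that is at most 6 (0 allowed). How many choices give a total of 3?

The generating function for the choices is (x + x² + x³ + x⁴ + x⁵ + x⁶)·(1 + x + x² + x³)·(1 + x³ + x⁶); the count is [x³].
(x + x² + x³ + x⁴ + x⁵ + x⁶) has coefficients 0,1,1,1 for degrees 0…3.
(1 + x + x² + x³) has coefficients 1,1,1,1 for degrees 0…3.
Finally multiplying by (1 + x³ + x⁶), the product of all factors after the first has coefficients 1,1,1,2 for degrees 0…3.
[x³] = 1·1 + 1·1 + 1·1 = 3.

3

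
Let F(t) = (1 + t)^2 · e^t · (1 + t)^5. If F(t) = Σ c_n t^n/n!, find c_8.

394353

The EGF product rule gives c_8 = Σ_{k_1+k_2+k_3=8} C(8; k_1,k_2,k_3) · ∏ g_i(k_i), where (1+t)^2 gives the falling factorial (2)_k; e^t gives (1)^k; (1+t)^5 gives the falling factorial (5)_k.
g_1(k) for k = 0…8: 1, 2, 2, 0, 0, 0, 0, 0, 0.
g_2(k) for k = 0…8: 1, 1, 1, 1, 1, 1, 1, 1, 1.
g_3(k) for k = 0…8: 1, 5, 20, 60, 120, 120, 0, 0, 0.
First combine the last two factors: h(k) = Σ_j C(k,j)·g_2(j)·g_3(k−j) for k = 0…8: 1, 6, 31, 136, 501, 1546, 4051, 9276, 19081.
c_8 = Σ_k C(8,k)·g_1(k)·h(8−k) = 1·1·19081 + 8·2·9276 + 28·2·4051 = 19081 + 148416 + 226856 = 394353.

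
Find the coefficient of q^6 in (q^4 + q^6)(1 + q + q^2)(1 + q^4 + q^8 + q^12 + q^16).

2

(q^4 + q^6) has coefficients 0,0,0,0,1,0,1 for degrees 0…6.
(1 + q + q^2) has coefficients 1,1,1,0,0,0,0 for degrees 0…6.
Finally multiplying by (1 + q^4 + q^8 + q^12 + q^16), the product of all factors after the first has coefficients 1,1,1,0,1,1,1 for degrees 0…6.
[q^6] = 1·1 + 1·1 = 2.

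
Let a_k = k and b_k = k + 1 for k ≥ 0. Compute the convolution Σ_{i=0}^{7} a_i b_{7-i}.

This is [x^7] in the product of the two ordinary generating functions.
Σ = 0·8 + 1·7 + 2·6 + 3·5 + 4·4 + 5·3 + 6·2 + 7·1 = 84.

84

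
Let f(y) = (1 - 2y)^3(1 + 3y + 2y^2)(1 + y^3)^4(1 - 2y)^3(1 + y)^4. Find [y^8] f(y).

(1 - 2y)^3 has coefficients 1,-6,12,-8 for degrees 0…3.
(1 + 3y + 2y^2) has coefficients 1,3,2,0,0,0,0,0,0 for degrees 0…8.
Multiplying by (1 + y^3)^4 gives running coefficients 1,3,2,4,12,8,6,18,12 for degrees 0…8.
Multiplying by (1 - 2y)^3 gives running coefficients 1,-3,-4,20,-12,-32,70,-18,-88 for degrees 0…8.
Finally multiplying by (1 + y)^4, the product of all factors after the first has coefficients 1,1,-10,-10,33,21,-54,42,120 for degrees 0…8.
[y^8] = 1·120 − 6·42 + 12·(-54) − 8·21 = -948.

-948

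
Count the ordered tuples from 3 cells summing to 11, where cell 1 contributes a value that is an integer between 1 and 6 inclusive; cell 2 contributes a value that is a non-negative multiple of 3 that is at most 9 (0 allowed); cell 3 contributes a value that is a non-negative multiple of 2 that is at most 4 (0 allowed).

The generating function for the choices is (x + x^2 + x^3 + x^4 + x^5 + x^6)·(1 + x^3 + x^6 + x^9)·(1 + x^2 + x^4); the count is [x^11].
(x + x^2 + x^3 + x^4 + x^5 + x^6) has coefficients 0,1,1,1,1,1,1 for degrees 0…6.
(1 + x^3 + x^6 + x^9) has coefficients 1,0,0,1,0,0,1,0,0,1,0,0 for degrees 0…11.
Finally multiplying by (1 + x^2 + x^4), the product of all factors after the first has coefficients 1,0,1,1,1,1,1,1,1,1,1,1 for degrees 0…11.
[x^11] = 1·1 + 1·1 + 1·1 + 1·1 + 1·1 + 1·1 = 6.

6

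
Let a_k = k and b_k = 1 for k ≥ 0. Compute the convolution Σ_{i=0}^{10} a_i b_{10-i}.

55

Write out a_i and b_{10-i} for i = 0,…,10 and sum the products.
Σ = 0·1 + 1·1 + 2·1 + 3·1 + 4·1 + 5·1 + 6·1 + 7·1 + 8·1 + 9·1 + 10·1 = 55.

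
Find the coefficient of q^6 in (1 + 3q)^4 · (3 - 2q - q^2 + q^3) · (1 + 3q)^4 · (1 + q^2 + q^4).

(1 + 3q)^4 has coefficients 1,12,54,108,81 for degrees 0…4.
(3 - 2q - q^2 + q^3) has coefficients 3,-2,-1,1,0,0,0 for degrees 0…6.
Multiplying by (1 + 3q)^4 gives running coefficients 3,34,137,205,-15,-216,27 for degrees 0…6.
Finally multiplying by (1 + q^2 + q^4), the product of all factors after the first has coefficients 3,34,140,239,125,23,149 for degrees 0…6.
[q^6] = 1·149 + 12·23 + 54·125 + 108·239 + 81·140 = 44327.

44327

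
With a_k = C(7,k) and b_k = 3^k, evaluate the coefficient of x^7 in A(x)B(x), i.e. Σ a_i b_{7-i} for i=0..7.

16384

This is [x^7] in the product of the two ordinary generating functions.
Σ = 1·2187 + 7·729 + 21·243 + 35·81 + 35·27 + 21·9 + 7·3 + 1·1 = 16384.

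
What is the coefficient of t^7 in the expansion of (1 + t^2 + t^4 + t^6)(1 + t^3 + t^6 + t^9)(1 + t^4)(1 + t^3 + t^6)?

(1 + t^2 + t^4 + t^6) has coefficients 1,0,1,0,1,0,1 for degrees 0…6.
(1 + t^3 + t^6 + t^9) has coefficients 1,0,0,1,0,0,1,0 for degrees 0…7.
Multiplying by (1 + t^4) gives running coefficients 1,0,0,1,1,0,1,1 for degrees 0…7.
Finally multiplying by (1 + t^3 + t^6), the product of all factors after the first has coefficients 1,0,0,2,1,0,3,2 for degrees 0…7.
[t^7] = 1·2 + 1·0 + 1·2 + 1·0 = 4.

4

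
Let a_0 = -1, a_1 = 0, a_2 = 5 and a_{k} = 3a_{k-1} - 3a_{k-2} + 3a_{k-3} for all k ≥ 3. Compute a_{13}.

30942

The ordinary generating function has denominator 1 - 3x + 3x^2 - 3x^3.
Iterating the recurrence: a_0,…,a_{13} = -1, 0, 5, 12, 21, 42, 99, 234, 531, 1188, 2673, 6048, 13689, 30942.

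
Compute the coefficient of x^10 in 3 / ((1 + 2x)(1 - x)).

Partial fractions give a closed form: a_n = (2)·(-2)^n + (1)·1^n.
At n = 10: a_10 = 2049.

2049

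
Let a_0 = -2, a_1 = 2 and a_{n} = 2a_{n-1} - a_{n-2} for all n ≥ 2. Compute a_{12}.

The ordinary generating function has denominator 1 - 2y + y^2.
Iterating the recurrence: a_0,…,a_{12} = -2, 2, 6, 10, 14, 18, 22, 26, 30, 34, 38, 42, 46.

46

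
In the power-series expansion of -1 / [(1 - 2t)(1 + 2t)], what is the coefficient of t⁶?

The denominator gives the recurrence a_n = 4a_(n−2) for n ≥ 2; the numerator fixes a_0 = -1, a_1 = 0.
Iterating: -1, 0, -4, 0, -16, 0, -64, so a_6 = -64.

-64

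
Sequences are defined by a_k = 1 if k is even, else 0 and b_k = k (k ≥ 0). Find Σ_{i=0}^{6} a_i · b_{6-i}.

Write out a_i and b_{6-i} for i = 0,…,6 and sum the products.
Σ = 1·6 + 0·5 + 1·4 + 0·3 + 1·2 + 0·1 + 1·0 = 12.

12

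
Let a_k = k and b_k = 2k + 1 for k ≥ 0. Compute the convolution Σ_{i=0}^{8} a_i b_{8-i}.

204

This is [x^8] in the product of the two ordinary generating functions.
Σ = 0·17 + 1·15 + 2·13 + 3·11 + 4·9 + 5·7 + 6·5 + 7·3 + 8·1 = 204.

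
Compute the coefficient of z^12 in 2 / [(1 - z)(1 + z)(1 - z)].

14

The denominator gives the recurrence a_n = a_(n−1) + a_(n−2) − a_(n−3) for n ≥ 3; the numerator fixes a_0 = 2, a_1 = 2, a_2 = 4.
Iterating: 2, 2, 4, 4, 6, 6, 8, 8, 10, 10, 12, 12, 14, so a_12 = 14.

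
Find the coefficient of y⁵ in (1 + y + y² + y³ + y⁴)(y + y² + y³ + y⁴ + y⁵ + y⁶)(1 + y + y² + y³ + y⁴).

15

(1 + y + y² + y³ + y⁴) has coefficients 1,1,1,1,1 for degrees 0…4.
(y + y² + y³ + y⁴ + y⁵ + y⁶) has coefficients 0,1,1,1,1,1 for degrees 0…5.
Finally multiplying by (1 + y + y² + y³ + y⁴), the product of all factors after the first has coefficients 0,1,2,3,4,5 for degrees 0…5.
[y⁵] = 1·5 + 1·4 + 1·3 + 1·2 + 1·1 = 15.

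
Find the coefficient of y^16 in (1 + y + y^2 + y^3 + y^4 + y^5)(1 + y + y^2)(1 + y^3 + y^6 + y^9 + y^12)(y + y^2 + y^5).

(1 + y + y^2 + y^3 + y^4 + y^5) has coefficients 1,1,1,1,1,1 for degrees 0…5.
(1 + y + y^2) has coefficients 1,1,1,0,0,0,0,0,0,0,0,0,0,0,0,0,0 for degrees 0…16.
Multiplying by (1 + y^3 + y^6 + y^9 + y^12) gives running coefficients 1,1,1,1,1,1,1,1,1,1,1,1,1,1,1,0,0 for degrees 0…16.
Finally multiplying by (y + y^2 + y^5), the product of all factors after the first has coefficients 0,1,2,2,2,3,3,3,3,3,3,3,3,3,3,3,2 for degrees 0…16.
[y^16] = 1·2 + 1·3 + 1·3 + 1·3 + 1·3 + 1·3 = 17.

17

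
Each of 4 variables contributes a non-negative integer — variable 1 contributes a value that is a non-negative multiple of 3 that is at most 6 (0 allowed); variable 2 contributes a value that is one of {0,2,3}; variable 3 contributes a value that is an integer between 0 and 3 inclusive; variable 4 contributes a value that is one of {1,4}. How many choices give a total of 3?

2

The generating function for the choices is (1 + x^3 + x^6)·(1 + x^2 + x^3)·(1 + x + x^2 + x^3)·(x + x^4); the count is [x^3].
(1 + x^3 + x^6) has coefficients 1,0,0,1 for degrees 0…3.
(1 + x^2 + x^3) has coefficients 1,0,1,1 for degrees 0…3.
Multiplying by (1 + x + x^2 + x^3) gives running coefficients 1,1,2,3 for degrees 0…3.
Finally multiplying by (x + x^4), the product of all factors after the first has coefficients 0,1,1,2 for degrees 0…3.
[x^3] = 1·2 + 1·0 = 2.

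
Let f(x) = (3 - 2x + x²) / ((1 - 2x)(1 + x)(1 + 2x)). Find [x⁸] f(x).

Partial fractions give a closed form: a_n = (3/4)·2^n + (-2)·(-1)^n + (17/4)·(-2)^n.
At n = 8: a_8 = 1278.

1278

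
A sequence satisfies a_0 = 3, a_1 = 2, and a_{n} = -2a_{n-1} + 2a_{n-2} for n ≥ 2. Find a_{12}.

9792

The ordinary generating function has denominator 1 + 2z - 2z^2.
Iterating the recurrence: a_0,…,a_{12} = 3, 2, 2, 0, 4, -8, 24, -64, 176, -480, 1312, -3584, 9792.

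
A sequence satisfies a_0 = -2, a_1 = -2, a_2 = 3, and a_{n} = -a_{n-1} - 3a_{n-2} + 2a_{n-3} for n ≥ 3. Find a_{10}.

-732

The ordinary generating function has denominator 1 + t + 3t^2 - 2t^3.
Iterating the recurrence: a_0,…,a_{10} = -2, -2, 3, -1, -12, 21, 13, -100, 103, 223, -732.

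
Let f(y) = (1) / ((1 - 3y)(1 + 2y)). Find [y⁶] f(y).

463

The denominator gives the recurrence a_n = a_(n−1) + 6a_(n−2) for n ≥ 2; the numerator fixes a_0 = 1, a_1 = 1.
Iterating: 1, 1, 7, 13, 55, 133, 463, so a_6 = 463.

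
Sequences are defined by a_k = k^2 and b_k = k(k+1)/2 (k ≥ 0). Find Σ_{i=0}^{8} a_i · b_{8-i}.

This is [x^8] in the product of the two ordinary generating functions.
Σ = 0·36 + 1·28 + 4·21 + 9·15 + 16·10 + 25·6 + 36·3 + 49·1 + 64·0 = 714.

714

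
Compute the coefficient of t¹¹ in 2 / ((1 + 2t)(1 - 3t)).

Partial fractions give a closed form: a_n = (4/5)·(-2)^n + (6/5)·3^n.
At n = 11: a_11 = 210938.

210938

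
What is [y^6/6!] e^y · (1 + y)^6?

The EGF product rule gives c_6 = Σ_{k_1+k_2=6} C(6; k_1,k_2) · ∏ g_i(k_i), where e^y gives (1)^k; (1+y)^6 gives the falling factorial (6)_k.
g_1(k) for k = 0…6: 1, 1, 1, 1, 1, 1, 1.
g_2(k) for k = 0…6: 1, 6, 30, 120, 360, 720, 720.
c_6 = Σ_k C(6,k)·g_1(k)·g_2(6−k) = 1·1·720 + 6·1·720 + 15·1·360 + 20·1·120 + 15·1·30 + 6·1·6 + 1·1·1 = 720 + 4320 + 5400 + 2400 + 450 + 36 + 1 = 13327.

13327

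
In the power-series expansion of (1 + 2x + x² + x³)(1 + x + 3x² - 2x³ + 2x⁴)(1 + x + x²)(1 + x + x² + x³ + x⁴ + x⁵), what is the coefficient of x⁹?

45

(1 + 2x + x² + x³) has coefficients 1,2,1,1 for degrees 0…3.
(1 + x + 3x² - 2x³ + 2x⁴) has coefficients 1,1,3,-2,2,0,0,0,0,0 for degrees 0…9.
Multiplying by (1 + x + x²) gives running coefficients 1,2,5,2,3,0,2,0,0,0 for degrees 0…9.
Finally multiplying by (1 + x + x² + x³ + x⁴ + x⁵), the product of all factors after the first has coefficients 1,3,8,10,13,13,14,12,7,5 for degrees 0…9.
[x⁹] = 1·5 + 2·7 + 1·12 + 1·14 = 45.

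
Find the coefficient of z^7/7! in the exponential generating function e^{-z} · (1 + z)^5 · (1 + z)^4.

-14050

The EGF product rule gives c_7 = Σ_{k_1+k_2+k_3=7} C(7; k_1,k_2,k_3) · ∏ g_i(k_i), where e^{-z} gives (-1)^k; (1+z)^5 gives the falling factorial (5)_k; (1+z)^4 gives the falling factorial (4)_k.
g_1(k) for k = 0…7: 1, -1, 1, -1, 1, -1, 1, -1.
g_2(k) for k = 0…7: 1, 5, 20, 60, 120, 120, 0, 0.
g_3(k) for k = 0…7: 1, 4, 12, 24, 24, 0, 0, 0.
First combine the last two factors: h(k) = Σ_j C(k,j)·g_2(j)·g_3(k−j) for k = 0…7: 1, 9, 72, 504, 3024, 15120, 60480, 181440.
c_7 = Σ_k C(7,k)·g_1(k)·h(7−k) = 1·1·181440 + 7·(-1)·60480 + 21·1·15120 + 35·(-1)·3024 + 35·1·504 + 21·(-1)·72 + 7·1·9 + 1·(-1)·1 = 181440 − 423360 + 317520 − 105840 + 17640 − 1512 + 63 − 1 = -14050.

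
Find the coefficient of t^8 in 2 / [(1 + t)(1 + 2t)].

The denominator gives the recurrence a_n = −3a_(n−1) − 2a_(n−2) for n ≥ 2; the numerator fixes a_0 = 2, a_1 = -6.
Iterating: 2, -6, 14, -30, 62, -126, 254, -510, 1022, so a_8 = 1022.

1022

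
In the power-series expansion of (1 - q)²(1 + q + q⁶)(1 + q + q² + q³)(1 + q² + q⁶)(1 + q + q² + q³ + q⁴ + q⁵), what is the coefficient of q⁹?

-1

(1 - q)² has coefficients 1,-2,1 for degrees 0…2.
(1 + q + q⁶) has coefficients 1,1,0,0,0,0,1,0,0,0 for degrees 0…9.
Multiplying by (1 + q + q² + q³) gives running coefficients 1,2,2,2,1,0,1,1,1,1 for degrees 0…9.
Multiplying by (1 + q² + q⁶) gives running coefficients 1,2,3,4,3,2,3,3,4,4 for degrees 0…9.
Finally multiplying by (1 + q + q² + q³ + q⁴ + q⁵), the product of all factors after the first has coefficients 1,3,6,10,13,15,17,18,19,19 for degrees 0…9.
[q⁹] = 1·19 − 2·19 + 1·18 = -1.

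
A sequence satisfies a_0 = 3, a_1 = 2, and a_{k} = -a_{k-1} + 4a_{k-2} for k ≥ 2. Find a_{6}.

The ordinary generating function has denominator 1 + q - 4q^2.
Iterating the recurrence: a_0,…,a_{6} = 3, 2, 10, -2, 42, -50, 218.

218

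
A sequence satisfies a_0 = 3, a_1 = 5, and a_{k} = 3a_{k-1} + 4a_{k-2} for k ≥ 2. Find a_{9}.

419429

The ordinary generating function has denominator 1 - 3x - 4x^2.
Iterating the recurrence: a_0,…,a_{9} = 3, 5, 27, 101, 411, 1637, 6555, 26213, 104859, 419429.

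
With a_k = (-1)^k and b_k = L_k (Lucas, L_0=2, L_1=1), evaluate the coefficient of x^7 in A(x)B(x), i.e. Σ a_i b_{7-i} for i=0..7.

15

The convolution is the t^7 coefficient of A(t)B(t).
Σ = 1·29 − 1·18 + 1·11 − 1·7 + 1·4 − 1·3 + 1·1 − 1·2 = 15.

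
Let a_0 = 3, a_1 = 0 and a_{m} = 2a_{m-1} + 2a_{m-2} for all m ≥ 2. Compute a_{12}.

The ordinary generating function has denominator 1 - 2t - 2t^2.
Iterating the recurrence: a_0,…,a_{12} = 3, 0, 6, 12, 36, 96, 264, 720, 1968, 5376, 14688, 40128, 109632.

109632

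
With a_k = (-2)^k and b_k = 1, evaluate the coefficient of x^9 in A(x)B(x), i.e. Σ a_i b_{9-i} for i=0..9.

-341

Write out a_i and b_{9-i} for i = 0,…,9 and sum the products.
Σ = 1·1 − 2·1 + 4·1 − 8·1 + 16·1 − 32·1 + 64·1 − 128·1 + 256·1 − 512·1 = -341.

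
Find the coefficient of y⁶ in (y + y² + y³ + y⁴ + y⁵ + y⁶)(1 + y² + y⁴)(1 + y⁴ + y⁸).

4

(y + y² + y³ + y⁴ + y⁵ + y⁶) has coefficients 0,1,1,1,1,1,1 for degrees 0…6.
(1 + y² + y⁴) has coefficients 1,0,1,0,1,0,0 for degrees 0…6.
Finally multiplying by (1 + y⁴ + y⁸), the product of all factors after the first has coefficients 1,0,1,0,2,0,1 for degrees 0…6.
[y⁶] = 1·0 + 1·2 + 1·0 + 1·1 + 1·0 + 1·1 = 4.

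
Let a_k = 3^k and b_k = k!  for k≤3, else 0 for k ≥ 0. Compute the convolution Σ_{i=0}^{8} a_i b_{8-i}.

11664

This is [x^8] in the product of the two ordinary generating functions.
Σ = 1·0 + 3·0 + 9·0 + 27·0 + 81·0 + 243·6 + 729·2 + 2187·1 + 6561·1 = 11664.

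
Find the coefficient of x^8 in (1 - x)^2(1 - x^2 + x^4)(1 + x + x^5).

(1 - x)^2 has coefficients 1,-2,1 for degrees 0…2.
(1 - x^2 + x^4) has coefficients 1,0,-1,0,1,0,0,0,0 for degrees 0…8.
Finally multiplying by (1 + x + x^5), the product of all factors after the first has coefficients 1,1,-1,-1,1,2,0,-1,0 for degrees 0…8.
[x^8] = 1·0 − 2·(-1) + 1·0 = 2.

2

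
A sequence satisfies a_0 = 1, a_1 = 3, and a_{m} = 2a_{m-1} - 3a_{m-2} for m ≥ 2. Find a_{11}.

The ordinary generating function has denominator 1 - 2y + 3y^2.
Iterating the recurrence: a_0,…,a_{11} = 1, 3, 3, -3, -15, -21, 3, 69, 129, 51, -285, -723.

-723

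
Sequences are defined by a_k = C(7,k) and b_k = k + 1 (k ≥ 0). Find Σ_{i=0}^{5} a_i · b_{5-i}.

Write out a_i and b_{5-i} for i = 0,…,5 and sum the products.
Σ = 1·6 + 7·5 + 21·4 + 35·3 + 35·2 + 21·1 = 321.

321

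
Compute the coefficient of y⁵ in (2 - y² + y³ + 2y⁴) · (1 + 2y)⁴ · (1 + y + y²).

(2 - y² + y³ + 2y⁴) has coefficients 2,0,-1,1,2 for degrees 0…4.
(1 + 2y)⁴ has coefficients 1,8,24,32,16,0 for degrees 0…5.
Finally multiplying by (1 + y + y²), the product of all factors after the first has coefficients 1,9,33,64,72,48 for degrees 0…5.
[y⁵] = 2·48 − 1·64 + 1·33 + 2·9 = 83.

83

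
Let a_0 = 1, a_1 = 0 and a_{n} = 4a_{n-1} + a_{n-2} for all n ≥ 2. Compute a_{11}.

The ordinary generating function has denominator 1 - 4x - x^2.
Iterating the recurrence: a_0,…,a_{11} = 1, 0, 1, 4, 17, 72, 305, 1292, 5473, 23184, 98209, 416020.

416020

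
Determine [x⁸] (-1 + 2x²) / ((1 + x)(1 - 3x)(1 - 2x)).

-11311

Partial fractions give a closed form: a_n = (1/12)·(-1)^n + (-7/4)·3^n + (2/3)·2^n.
At n = 8: a_8 = -11311.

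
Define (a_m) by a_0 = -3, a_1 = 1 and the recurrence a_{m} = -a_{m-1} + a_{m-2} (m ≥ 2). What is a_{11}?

The ordinary generating function has denominator 1 + z - z^2.
Iterating the recurrence: a_0,…,a_{11} = -3, 1, -4, 5, -9, 14, -23, 37, -60, 97, -157, 254.

254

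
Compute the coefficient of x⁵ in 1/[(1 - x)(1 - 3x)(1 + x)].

Partial fractions give a closed form: a_n = (-1/4)·1^n + (9/8)·3^n + (1/8)·(-1)^n.
At n = 5: a_5 = 273.

273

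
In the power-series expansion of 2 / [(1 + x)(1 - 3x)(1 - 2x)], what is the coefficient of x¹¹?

791700

Partial fractions give a closed form: a_n = (1/6)·(-1)^n + (9/2)·3^n + (-8/3)·2^n.
At n = 11: a_11 = 791700.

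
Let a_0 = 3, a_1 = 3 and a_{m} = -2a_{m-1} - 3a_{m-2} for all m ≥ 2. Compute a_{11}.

The ordinary generating function has denominator 1 + 2x + 3x^2.
Iterating the recurrence: a_0,…,a_{11} = 3, 3, -15, 21, 3, -69, 129, -51, -285, 723, -591, -987.

-987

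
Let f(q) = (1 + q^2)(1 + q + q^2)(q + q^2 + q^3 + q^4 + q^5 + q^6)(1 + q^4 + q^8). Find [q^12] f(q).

(1 + q^2) has coefficients 1,0,1 for degrees 0…2.
(1 + q + q^2) has coefficients 1,1,1,0,0,0,0,0,0,0,0,0,0 for degrees 0…12.
Multiplying by (q + q^2 + q^3 + q^4 + q^5 + q^6) gives running coefficients 0,1,2,3,3,3,3,2,1,0,0,0,0 for degrees 0…12.
Finally multiplying by (1 + q^4 + q^8), the product of all factors after the first has coefficients 0,1,2,3,3,4,5,5,4,4,5,5,4 for degrees 0…12.
[q^12] = 1·4 + 1·5 = 9.

9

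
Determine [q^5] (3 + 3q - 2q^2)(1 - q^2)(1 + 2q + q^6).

4

(3 + 3q - 2q^2) has coefficients 3,3,-2 for degrees 0…2.
(1 - q^2) has coefficients 1,0,-1,0,0,0 for degrees 0…5.
Finally multiplying by (1 + 2q + q^6), the product of all factors after the first has coefficients 1,2,-1,-2,0,0 for degrees 0…5.
[q^5] = 3·0 + 3·0 − 2·(-2) = 4.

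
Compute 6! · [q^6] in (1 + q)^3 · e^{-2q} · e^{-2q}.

The EGF product rule gives c_6 = Σ_{k_1+k_2+k_3=6} C(6; k_1,k_2,k_3) · ∏ g_i(k_i), where (1+q)^3 gives the falling factorial (3)_k; e^{-2q} gives (-2)^k; e^{-2q} gives (-2)^k.
g_1(k) for k = 0…6: 1, 3, 6, 6, 0, 0, 0.
g_2(k) for k = 0…6: 1, -2, 4, -8, 16, -32, 64.
g_3(k) for k = 0…6: 1, -2, 4, -8, 16, -32, 64.
First combine the last two factors: h(k) = Σ_j C(k,j)·g_2(j)·g_3(k−j) for k = 0…6: 1, -4, 16, -64, 256, -1024, 4096.
c_6 = Σ_k C(6,k)·g_1(k)·h(6−k) = 1·1·4096 + 6·3·(-1024) + 15·6·256 + 20·6·(-64) = 4096 − 18432 + 23040 − 7680 = 1024.

1024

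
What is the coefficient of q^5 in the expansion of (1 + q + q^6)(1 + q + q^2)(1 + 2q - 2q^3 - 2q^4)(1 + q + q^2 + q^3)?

-3

(1 + q + q^6) has coefficients 1,1,0,0,0,0 for degrees 0…5.
(1 + q + q^2) has coefficients 1,1,1,0,0,0 for degrees 0…5.
Multiplying by (1 + 2q - 2q^3 - 2q^4) gives running coefficients 1,3,3,0,-4,-4 for degrees 0…5.
Finally multiplying by (1 + q + q^2 + q^3), the product of all factors after the first has coefficients 1,4,7,7,2,-5 for degrees 0…5.
[q^5] = 1·(-5) + 1·2 = -3.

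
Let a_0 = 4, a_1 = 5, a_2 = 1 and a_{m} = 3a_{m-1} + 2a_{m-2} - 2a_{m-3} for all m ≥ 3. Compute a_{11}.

42845

The ordinary generating function has denominator 1 - 3y - 2y^2 + 2y^3.
Iterating the recurrence: a_0,…,a_{11} = 4, 5, 1, 5, 7, 29, 91, 317, 1075, 3677, 12547, 42845.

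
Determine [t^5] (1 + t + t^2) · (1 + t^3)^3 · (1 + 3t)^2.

(1 + t + t^2) has coefficients 1,1,1 for degrees 0…2.
(1 + t^3)^3 has coefficients 1,0,0,3,0,0 for degrees 0…5.
Finally multiplying by (1 + 3t)^2, the product of all factors after the first has coefficients 1,6,9,3,18,27 for degrees 0…5.
[t^5] = 1·27 + 1·18 + 1·3 = 48.

48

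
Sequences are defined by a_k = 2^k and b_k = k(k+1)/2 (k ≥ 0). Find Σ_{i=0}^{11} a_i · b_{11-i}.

8100

The convolution is the t^11 coefficient of A(t)B(t).
Σ = 1·66 + 2·55 + 4·45 + 8·36 + 16·28 + 32·21 + 64·15 + 128·10 + 256·6 + 512·3 + 1024·1 + 2048·0 = 8100.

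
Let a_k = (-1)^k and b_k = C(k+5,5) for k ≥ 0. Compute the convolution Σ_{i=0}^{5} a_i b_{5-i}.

Write out a_i and b_{5-i} for i = 0,…,5 and sum the products.
Σ = 1·252 − 1·126 + 1·56 − 1·21 + 1·6 − 1·1 = 166.

166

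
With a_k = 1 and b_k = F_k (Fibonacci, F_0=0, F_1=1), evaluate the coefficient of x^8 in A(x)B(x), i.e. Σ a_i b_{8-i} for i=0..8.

54

The convolution is the t^8 coefficient of A(t)B(t).
Σ = 1·21 + 1·13 + 1·8 + 1·5 + 1·3 + 1·2 + 1·1 + 1·1 + 1·0 = 54.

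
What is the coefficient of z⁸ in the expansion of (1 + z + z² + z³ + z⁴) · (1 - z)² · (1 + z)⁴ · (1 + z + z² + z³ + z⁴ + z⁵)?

-10

(1 + z + z² + z³ + z⁴) has coefficients 1,1,1,1,1 for degrees 0…4.
(1 - z)² has coefficients 1,-2,1,0,0,0,0,0,0 for degrees 0…8.
Multiplying by (1 + z)⁴ gives running coefficients 1,2,-1,-4,-1,2,1,0,0 for degrees 0…8.
Finally multiplying by (1 + z + z² + z³ + z⁴ + z⁵), the product of all factors after the first has coefficients 1,3,2,-2,-3,-1,-1,-3,-2 for degrees 0…8.
[z⁸] = 1·(-2) + 1·(-3) + 1·(-1) + 1·(-1) + 1·(-3) = -10.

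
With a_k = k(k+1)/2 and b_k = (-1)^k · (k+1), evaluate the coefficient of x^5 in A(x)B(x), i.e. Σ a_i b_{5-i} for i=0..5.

6

The convolution is the x^5 coefficient of A(x)B(x).
Σ = 0·(-6) + 1·5 + 3·(-4) + 6·3 + 10·(-2) + 15·1 = 6.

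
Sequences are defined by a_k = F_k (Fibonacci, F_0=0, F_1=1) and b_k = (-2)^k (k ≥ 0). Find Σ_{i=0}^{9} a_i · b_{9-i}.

Write out a_i and b_{9-i} for i = 0,…,9 and sum the products.
Σ = 0·(-512) + 1·256 + 1·(-128) + 2·64 + 3·(-32) + 5·16 + 8·(-8) + 13·4 + 21·(-2) + 34·1 = 220.

220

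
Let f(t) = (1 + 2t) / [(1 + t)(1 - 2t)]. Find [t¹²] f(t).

Partial fractions give a closed form: a_n = (-1/3)·(-1)^n + (4/3)·2^n.
At n = 12: a_12 = 5461.

5461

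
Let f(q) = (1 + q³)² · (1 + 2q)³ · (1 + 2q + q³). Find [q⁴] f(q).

(1 + q³)² has coefficients 1,0,0,2,0 for degrees 0…4.
(1 + 2q)³ has coefficients 1,6,12,8,0 for degrees 0…4.
Finally multiplying by (1 + 2q + q³), the product of all factors after the first has coefficients 1,8,24,33,22 for degrees 0…4.
[q⁴] = 1·22 + 2·8 = 38.

38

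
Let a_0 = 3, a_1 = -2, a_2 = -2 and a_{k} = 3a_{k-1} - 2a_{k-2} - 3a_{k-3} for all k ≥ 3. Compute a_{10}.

The ordinary generating function has denominator 1 - 3x + 2x^2 + 3x^3.
Iterating the recurrence: a_0,…,a_{10} = 3, -2, -2, -11, -23, -41, -44, 19, 268, 898, 2101.

2101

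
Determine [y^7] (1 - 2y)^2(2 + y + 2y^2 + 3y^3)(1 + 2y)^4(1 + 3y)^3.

(1 - 2y)^2 has coefficients 1,-4,4 for degrees 0…2.
(2 + y + 2y^2 + 3y^3) has coefficients 2,1,2,3,0,0,0,0 for degrees 0…7.
Multiplying by (1 + 2y)^4 gives running coefficients 2,17,58,107,136,152,128,48 for degrees 0…7.
Finally multiplying by (1 + 3y)^3, the product of all factors after the first has coefficients 2,35,265,1142,3124,5831,8057,8976 for degrees 0…7.
[y^7] = 1·8976 − 4·8057 + 4·5831 = 72.

72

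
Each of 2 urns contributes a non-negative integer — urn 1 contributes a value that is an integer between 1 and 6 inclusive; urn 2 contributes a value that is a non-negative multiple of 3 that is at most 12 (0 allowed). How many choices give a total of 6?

The generating function for the choices is (x + x² + x³ + x⁴ + x⁵ + x⁶)·(1 + x³ + x⁶ + x⁹ + x¹²); the count is [x⁶].
(x + x² + x³ + x⁴ + x⁵ + x⁶) has coefficients 0,1,1,1,1,1,1 for degrees 0…6.
(1 + x³ + x⁶ + x⁹ + x¹²) has coefficients 1,0,0,1,0,0,1 for degrees 0…6.
[x⁶] = 1·0 + 1·0 + 1·1 + 1·0 + 1·0 + 1·1 = 2.

2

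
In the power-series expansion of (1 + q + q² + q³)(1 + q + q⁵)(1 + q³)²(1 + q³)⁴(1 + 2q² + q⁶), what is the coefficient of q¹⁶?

(1 + q + q² + q³) has coefficients 1,1,1,1 for degrees 0…3.
(1 + q + q⁵) has coefficients 1,1,0,0,0,1,0,0,0,0,0,0,0,0,0,0,0 for degrees 0…16.
Multiplying by (1 + q³)² gives running coefficients 1,1,0,2,2,1,1,1,2,0,0,1,0,0,0,0,0 for degrees 0…16.
Multiplying by (1 + q³)⁴ gives running coefficients 1,1,0,6,6,1,15,15,6,20,20,15,15,15,20,6,6 for degrees 0…16.
Finally multiplying by (1 + 2q² + q⁶), the product of all factors after the first has coefficients 1,1,2,8,6,13,28,18,36,56,38,56,70,60,56,56,66 for degrees 0…16.
[q¹⁶] = 1·66 + 1·56 + 1·56 + 1·60 = 238.

238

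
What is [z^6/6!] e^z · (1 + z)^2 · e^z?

928

The EGF product rule gives c_6 = Σ_{k_1+k_2+k_3=6} C(6; k_1,k_2,k_3) · ∏ g_i(k_i), where e^z gives (1)^k; (1+z)^2 gives the falling factorial (2)_k; e^z gives (1)^k.
g_1(k) for k = 0…6: 1, 1, 1, 1, 1, 1, 1.
g_2(k) for k = 0…6: 1, 2, 2, 0, 0, 0, 0.
g_3(k) for k = 0…6: 1, 1, 1, 1, 1, 1, 1.
First combine the last two factors: h(k) = Σ_j C(k,j)·g_2(j)·g_3(k−j) for k = 0…6: 1, 3, 7, 13, 21, 31, 43.
c_6 = Σ_k C(6,k)·g_1(k)·h(6−k) = 1·1·43 + 6·1·31 + 15·1·21 + 20·1·13 + 15·1·7 + 6·1·3 + 1·1·1 = 43 + 186 + 315 + 260 + 105 + 18 + 1 = 928.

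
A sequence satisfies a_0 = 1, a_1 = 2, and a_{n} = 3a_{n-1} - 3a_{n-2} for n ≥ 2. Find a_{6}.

-27

The ordinary generating function has denominator 1 - 3y + 3y^2.
Iterating the recurrence: a_0,…,a_{6} = 1, 2, 3, 3, 0, -9, -27.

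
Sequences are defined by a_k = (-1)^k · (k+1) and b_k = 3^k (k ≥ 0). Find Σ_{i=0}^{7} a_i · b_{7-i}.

Write out a_i and b_{7-i} for i = 0,…,7 and sum the products.
Σ = 1·2187 − 2·729 + 3·243 − 4·81 + 5·27 − 6·9 + 7·3 − 8·1 = 1228.

1228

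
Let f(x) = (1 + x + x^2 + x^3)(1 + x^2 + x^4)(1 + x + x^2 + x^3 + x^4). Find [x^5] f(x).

9

(1 + x + x^2 + x^3) has coefficients 1,1,1,1 for degrees 0…3.
(1 + x^2 + x^4) has coefficients 1,0,1,0,1,0 for degrees 0…5.
Finally multiplying by (1 + x + x^2 + x^3 + x^4), the product of all factors after the first has coefficients 1,1,2,2,3,2 for degrees 0…5.
[x^5] = 1·2 + 1·3 + 1·2 + 1·2 = 9.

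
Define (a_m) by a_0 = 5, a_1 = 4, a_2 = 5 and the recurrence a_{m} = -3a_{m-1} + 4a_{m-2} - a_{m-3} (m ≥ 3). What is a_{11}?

-468062

The ordinary generating function has denominator 1 + 3z - 4z^2 + z^3.
Iterating the recurrence: a_0,…,a_{11} = 5, 4, 5, -4, 28, -105, 431, -1741, 7052, -28551, 115602, -468062.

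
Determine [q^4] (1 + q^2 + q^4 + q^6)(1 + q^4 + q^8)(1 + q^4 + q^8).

3

(1 + q^2 + q^4 + q^6) has coefficients 1,0,1,0,1 for degrees 0…4.
(1 + q^4 + q^8) has coefficients 1,0,0,0,1 for degrees 0…4.
Finally multiplying by (1 + q^4 + q^8), the product of all factors after the first has coefficients 1,0,0,0,2 for degrees 0…4.
[q^4] = 1·2 + 1·0 + 1·1 = 3.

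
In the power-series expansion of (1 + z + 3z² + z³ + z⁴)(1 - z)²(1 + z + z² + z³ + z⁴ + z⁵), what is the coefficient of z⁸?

-2

(1 + z + 3z² + z³ + z⁴) has coefficients 1,1,3,1,1 for degrees 0…4.
(1 - z)² has coefficients 1,-2,1,0,0,0,0,0,0 for degrees 0…8.
Finally multiplying by (1 + z + z² + z³ + z⁴ + z⁵), the product of all factors after the first has coefficients 1,-1,0,0,0,0,-1,1,0 for degrees 0…8.
[z⁸] = 1·0 + 1·1 + 3·(-1) + 1·0 + 1·0 = -2.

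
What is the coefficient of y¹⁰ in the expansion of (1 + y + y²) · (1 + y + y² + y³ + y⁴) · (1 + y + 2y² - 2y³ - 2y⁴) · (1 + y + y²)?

(1 + y + y²) has coefficients 1,1,1 for degrees 0…2.
(1 + y + y² + y³ + y⁴) has coefficients 1,1,1,1,1,0,0,0,0,0,0 for degrees 0…10.
Multiplying by (1 + y + 2y² - 2y³ - 2y⁴) gives running coefficients 1,2,4,2,0,-1,-2,-4,-2,0,0 for degrees 0…10.
Finally multiplying by (1 + y + y²), the product of all factors after the first has coefficients 1,3,7,8,6,1,-3,-7,-8,-6,-2 for degrees 0…10.
[y¹⁰] = 1·(-2) + 1·(-6) + 1·(-8) = -16.

-16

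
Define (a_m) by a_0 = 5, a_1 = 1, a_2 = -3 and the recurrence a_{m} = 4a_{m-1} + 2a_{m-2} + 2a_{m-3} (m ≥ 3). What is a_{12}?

-839504

The ordinary generating function has denominator 1 - 4q - 2q^2 - 2q^3.
Iterating the recurrence: a_0,…,a_{12} = 5, 1, -3, 0, -4, -22, -96, -436, -1980, -8984, -40768, -185000, -839504.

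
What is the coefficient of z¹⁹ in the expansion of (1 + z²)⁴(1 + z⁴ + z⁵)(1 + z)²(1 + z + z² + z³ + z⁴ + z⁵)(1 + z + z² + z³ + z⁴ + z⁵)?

(1 + z²)⁴ has coefficients 1,0,4,0,6,0,4,0,1 for degrees 0…8.
(1 + z⁴ + z⁵) has coefficients 1,0,0,0,1,1,0,0,0,0,0,0,0,0,0,0,0,0,0,0 for degrees 0…19.
Multiplying by (1 + z)² gives running coefficients 1,2,1,0,1,3,3,1,0,0,0,0,0,0,0,0,0,0,0,0 for degrees 0…19.
Multiplying by (1 + z + z² + z³ + z⁴ + z⁵) gives running coefficients 1,3,4,4,5,8,10,9,8,8,7,4,1,0,0,0,0,0,0,0 for degrees 0…19.
Finally multiplying by (1 + z + z² + z³ + z⁴ + z⁵), the product of all factors after the first has coefficients 1,4,8,12,17,25,34,40,44,48,50,46,37,28,20,12,5,1,0,0 for degrees 0…19.
[z¹⁹] = 1·0 + 4·1 + 6·12 + 4·28 + 1·46 = 234.

234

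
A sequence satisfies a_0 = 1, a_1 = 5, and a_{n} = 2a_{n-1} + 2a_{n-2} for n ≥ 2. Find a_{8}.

5136

The ordinary generating function has denominator 1 - 2q - 2q^2.
Iterating the recurrence: a_0,…,a_{8} = 1, 5, 12, 34, 92, 252, 688, 1880, 5136.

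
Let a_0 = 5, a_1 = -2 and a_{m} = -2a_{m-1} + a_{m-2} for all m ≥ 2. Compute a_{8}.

The ordinary generating function has denominator 1 + 2z - z^2.
Iterating the recurrence: a_0,…,a_{8} = 5, -2, 9, -20, 49, -118, 285, -688, 1661.

1661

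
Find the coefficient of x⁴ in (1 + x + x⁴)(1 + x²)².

(1 + x + x⁴) has coefficients 1,1,0,0,1 for degrees 0…4.
(1 + x²)² has coefficients 1,0,2,0,1 for degrees 0…4.
[x⁴] = 1·1 + 1·0 + 1·1 = 2.

2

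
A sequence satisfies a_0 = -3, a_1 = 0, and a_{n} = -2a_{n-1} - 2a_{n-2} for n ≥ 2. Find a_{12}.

192

The ordinary generating function has denominator 1 + 2t + 2t^2.
Iterating the recurrence: a_0,…,a_{12} = -3, 0, 6, -12, 12, 0, -24, 48, -48, 0, 96, -192, 192.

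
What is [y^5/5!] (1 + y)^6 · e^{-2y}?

-32

The EGF product rule gives c_5 = Σ_{k_1+k_2=5} C(5; k_1,k_2) · ∏ g_i(k_i), where (1+y)^6 gives the falling factorial (6)_k; e^{-2y} gives (-2)^k.
g_1(k) for k = 0…5: 1, 6, 30, 120, 360, 720.
g_2(k) for k = 0…5: 1, -2, 4, -8, 16, -32.
c_5 = Σ_k C(5,k)·g_1(k)·g_2(5−k) = 1·1·(-32) + 5·6·16 + 10·30·(-8) + 10·120·4 + 5·360·(-2) + 1·720·1 = −32 + 480 − 2400 + 4800 − 3600 + 720 = -32.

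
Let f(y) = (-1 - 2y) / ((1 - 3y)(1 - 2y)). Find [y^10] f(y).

-291149

Partial fractions give a closed form: a_n = (-5)·3^n + (4)·2^n.
At n = 10: a_10 = -291149.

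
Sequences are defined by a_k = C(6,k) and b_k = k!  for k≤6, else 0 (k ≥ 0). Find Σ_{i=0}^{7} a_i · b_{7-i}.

6703

This is [x^7] in the product of the two ordinary generating functions.
Σ = 1·0 + 6·720 + 15·120 + 20·24 + 15·6 + 6·2 + 1·1 + 0·1 = 6703.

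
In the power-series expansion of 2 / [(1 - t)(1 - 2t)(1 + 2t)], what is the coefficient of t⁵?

Partial fractions give a closed form: a_n = (-2/3)·1^n + (2)·2^n + (2/3)·(-2)^n.
At n = 5: a_5 = 42.

42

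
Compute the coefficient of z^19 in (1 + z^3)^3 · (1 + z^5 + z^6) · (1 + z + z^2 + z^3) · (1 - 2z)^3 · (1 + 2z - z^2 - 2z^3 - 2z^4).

(1 + z^3)^3 has coefficients 1,0,0,3,0,0,3,0,0,1 for degrees 0…9.
(1 + z^5 + z^6) has coefficients 1,0,0,0,0,1,1,0,0,0,0,0,0,0,0,0,0,0,0,0 for degrees 0…19.
Multiplying by (1 + z + z^2 + z^3) gives running coefficients 1,1,1,1,0,1,2,2,2,1,0,0,0,0,0,0,0,0,0,0 for degrees 0…19.
Multiplying by (1 - 2z)^3 gives running coefficients 1,-5,7,-1,-2,5,-12,2,6,-3,2,-4,-8,0,0,0,0,0,0,0 for degrees 0…19.
Finally multiplying by (1 + 2z - z^2 - 2z^3 - 2z^4), the product of all factors after the first has coefficients 1,-3,-4,16,-3,-2,-12,-21,16,21,10,-13,-24,-10,12,24,16,0,0,0 for degrees 0…19.
[z^19] = 1·0 + 3·16 + 3·(-10) + 1·10 = 28.

28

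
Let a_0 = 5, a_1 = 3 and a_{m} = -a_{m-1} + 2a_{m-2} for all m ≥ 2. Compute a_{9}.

The ordinary generating function has denominator 1 + z - 2z^2.
Iterating the recurrence: a_0,…,a_{9} = 5, 3, 7, -1, 15, -17, 47, -81, 175, -337.

-337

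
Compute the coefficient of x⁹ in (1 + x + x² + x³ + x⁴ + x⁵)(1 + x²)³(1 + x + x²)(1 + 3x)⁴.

5091

(1 + x + x² + x³ + x⁴ + x⁵) has coefficients 1,1,1,1,1,1 for degrees 0…5.
(1 + x²)³ has coefficients 1,0,3,0,3,0,1,0,0,0 for degrees 0…9.
Multiplying by (1 + x + x²) gives running coefficients 1,1,4,3,6,3,4,1,1,0 for degrees 0…9.
Finally multiplying by (1 + 3x)⁴, the product of all factors after the first has coefficients 1,13,70,213,447,750,1012,1102,1039,741 for degrees 0…9.
[x⁹] = 1·741 + 1·1039 + 1·1102 + 1·1012 + 1·750 + 1·447 = 5091.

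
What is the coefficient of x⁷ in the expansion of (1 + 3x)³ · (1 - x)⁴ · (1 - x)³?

440

(1 + 3x)³ has coefficients 1,9,27,27 for degrees 0…3.
(1 - x)⁴ has coefficients 1,-4,6,-4,1,0,0,0 for degrees 0…7.
Finally multiplying by (1 - x)³, the product of all factors after the first has coefficients 1,-7,21,-35,35,-21,7,-1 for degrees 0…7.
[x⁷] = 1·(-1) + 9·7 + 27·(-21) + 27·35 = 440.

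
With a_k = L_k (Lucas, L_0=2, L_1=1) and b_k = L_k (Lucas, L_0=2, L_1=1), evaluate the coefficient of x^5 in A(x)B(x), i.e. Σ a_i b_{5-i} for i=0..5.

Write out a_i and b_{5-i} for i = 0,…,5 and sum the products.
Σ = 2·11 + 1·7 + 3·4 + 4·3 + 7·1 + 11·2 = 82.

82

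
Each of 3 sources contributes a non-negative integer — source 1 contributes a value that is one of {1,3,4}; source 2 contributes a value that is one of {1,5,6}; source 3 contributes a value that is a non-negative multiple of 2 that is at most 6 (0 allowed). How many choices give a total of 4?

The generating function for the choices is (x + x³ + x⁴)·(x + x⁵ + x⁶)·(1 + x² + x⁴ + x⁶); the count is [x⁴].
(x + x³ + x⁴) has coefficients 0,1,0,1,1 for degrees 0…4.
(x + x⁵ + x⁶) has coefficients 0,1,0,0,0 for degrees 0…4.
Finally multiplying by (1 + x² + x⁴ + x⁶), the product of all factors after the first has coefficients 0,1,0,1,0 for degrees 0…4.
[x⁴] = 1·1 + 1·1 + 1·0 = 2.

2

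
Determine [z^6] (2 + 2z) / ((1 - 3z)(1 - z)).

Partial fractions give a closed form: a_n = (4)·3^n + (-2)·1^n.
At n = 6: a_6 = 2914.

2914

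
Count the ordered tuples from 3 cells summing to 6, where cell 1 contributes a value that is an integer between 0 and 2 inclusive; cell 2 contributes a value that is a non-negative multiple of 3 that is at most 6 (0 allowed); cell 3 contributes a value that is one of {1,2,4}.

The generating function for the choices is (1 + y + y²)·(1 + y³ + y⁶)·(y + y² + y⁴); the count is [y⁶].
(1 + y + y²) has coefficients 1,1,1 for degrees 0…2.
(1 + y³ + y⁶) has coefficients 1,0,0,1,0,0,1 for degrees 0…6.
Finally multiplying by (y + y² + y⁴), the product of all factors after the first has coefficients 0,1,1,0,2,1,0 for degrees 0…6.
[y⁶] = 1·0 + 1·1 + 1·2 = 3.

3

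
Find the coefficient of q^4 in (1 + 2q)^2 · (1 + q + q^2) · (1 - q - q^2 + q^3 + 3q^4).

(1 + 2q)^2 has coefficients 1,4,4 for degrees 0…2.
(1 + q + q^2) has coefficients 1,1,1,0,0 for degrees 0…4.
Finally multiplying by (1 - q - q^2 + q^3 + 3q^4), the product of all factors after the first has coefficients 1,0,-1,-1,3 for degrees 0…4.
[q^4] = 1·3 + 4·(-1) + 4·(-1) = -5.

-5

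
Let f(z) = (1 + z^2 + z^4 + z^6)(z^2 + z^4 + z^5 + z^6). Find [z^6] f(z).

(1 + z^2 + z^4 + z^6) has coefficients 1,0,1,0,1,0,1 for degrees 0…6.
(z^2 + z^4 + z^5 + z^6) has coefficients 0,0,1,0,1,1,1 for degrees 0…6.
[z^6] = 1·1 + 1·1 + 1·1 + 1·0 = 3.

3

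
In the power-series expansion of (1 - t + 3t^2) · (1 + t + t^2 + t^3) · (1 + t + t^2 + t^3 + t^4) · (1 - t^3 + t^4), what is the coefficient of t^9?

3

(1 - t + 3t^2) has coefficients 1,-1,3 for degrees 0…2.
(1 + t + t^2 + t^3) has coefficients 1,1,1,1,0,0,0,0,0,0 for degrees 0…9.
Multiplying by (1 + t + t^2 + t^3 + t^4) gives running coefficients 1,2,3,4,4,3,2,1,0,0 for degrees 0…9.
Finally multiplying by (1 - t^3 + t^4), the product of all factors after the first has coefficients 1,2,3,3,3,2,1,1,1,1 for degrees 0…9.
[t^9] = 1·1 − 1·1 + 3·1 = 3.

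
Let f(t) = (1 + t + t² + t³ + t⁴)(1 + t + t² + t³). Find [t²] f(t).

3

(1 + t + t² + t³ + t⁴) has coefficients 1,1,1 for degrees 0…2.
(1 + t + t² + t³) has coefficients 1,1,1 for degrees 0…2.
[t²] = 1·1 + 1·1 + 1·1 = 3.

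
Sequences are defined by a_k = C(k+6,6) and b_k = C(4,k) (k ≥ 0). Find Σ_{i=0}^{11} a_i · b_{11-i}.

88166

Write out a_i and b_{11-i} for i = 0,…,11 and sum the products.
Σ = 1·0 + 7·0 + 28·0 + 84·0 + 210·0 + 462·0 + 924·0 + 1716·1 + 3003·4 + 5005·6 + 8008·4 + 12376·1 = 88166.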